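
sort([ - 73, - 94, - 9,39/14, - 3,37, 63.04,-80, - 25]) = [-94, - 80, - 73, - 25,  -  9,-3,39/14,37, 63.04] 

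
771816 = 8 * 96477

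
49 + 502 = 551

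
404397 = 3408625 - 3004228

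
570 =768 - 198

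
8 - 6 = 2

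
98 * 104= 10192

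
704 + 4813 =5517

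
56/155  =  56/155 = 0.36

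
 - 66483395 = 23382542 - 89865937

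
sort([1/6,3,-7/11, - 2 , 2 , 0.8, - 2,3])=[ - 2, - 2, - 7/11,1/6, 0.8, 2,3, 3]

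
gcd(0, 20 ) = 20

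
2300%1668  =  632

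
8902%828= 622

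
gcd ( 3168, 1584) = 1584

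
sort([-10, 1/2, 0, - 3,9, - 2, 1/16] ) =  [- 10,-3,-2,0 , 1/16,1/2, 9 ] 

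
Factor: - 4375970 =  - 2^1*5^1*17^1 * 25741^1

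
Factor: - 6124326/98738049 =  - 2041442/32912683 = - 2^1*13^1*457^( - 1)*72019^( -1) * 78517^1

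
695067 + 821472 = 1516539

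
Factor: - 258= -2^1*3^1*43^1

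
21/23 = 21/23 = 0.91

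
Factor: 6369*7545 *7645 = 3^2*5^2  *  11^2*139^1*193^1*503^1  =  367373632725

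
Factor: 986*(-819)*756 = -610495704= - 2^3*3^5*7^2*13^1*17^1*29^1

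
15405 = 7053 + 8352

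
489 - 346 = 143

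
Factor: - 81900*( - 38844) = 2^4*3^4*5^2*7^1*13^2*83^1 =3181323600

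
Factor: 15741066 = 2^1 * 3^1*11^1*79^1*3019^1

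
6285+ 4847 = 11132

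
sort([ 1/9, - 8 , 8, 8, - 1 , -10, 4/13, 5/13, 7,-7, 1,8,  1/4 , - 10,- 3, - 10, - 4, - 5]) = [- 10, - 10,-10,- 8, - 7, - 5, - 4,-3,  -  1, 1/9, 1/4,4/13, 5/13, 1,7,  8,8, 8 ]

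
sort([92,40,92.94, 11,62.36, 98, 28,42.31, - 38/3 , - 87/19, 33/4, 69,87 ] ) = [-38/3,-87/19,33/4, 11, 28,40,  42.31,  62.36,69,  87, 92,92.94,98]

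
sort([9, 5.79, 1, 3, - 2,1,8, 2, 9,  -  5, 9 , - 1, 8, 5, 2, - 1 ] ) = [ - 5, - 2, - 1, - 1,1 , 1 , 2, 2,3, 5, 5.79, 8,  8, 9, 9,9 ] 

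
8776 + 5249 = 14025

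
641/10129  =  641/10129 = 0.06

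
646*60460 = 39057160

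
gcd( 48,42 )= 6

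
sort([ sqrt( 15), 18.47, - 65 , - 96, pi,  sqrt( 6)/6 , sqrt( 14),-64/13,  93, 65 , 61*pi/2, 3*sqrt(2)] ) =[ - 96, - 65 , - 64/13,sqrt(6)/6 , pi,sqrt(14), sqrt(15), 3*sqrt(2) , 18.47 , 65,93,61 * pi/2] 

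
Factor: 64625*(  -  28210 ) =-1823071250  =  -  2^1*5^4 * 7^1*11^1 * 13^1 * 31^1  *47^1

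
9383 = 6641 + 2742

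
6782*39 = 264498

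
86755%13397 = 6373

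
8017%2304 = 1105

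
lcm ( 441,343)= 3087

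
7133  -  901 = 6232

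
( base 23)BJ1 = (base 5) 200012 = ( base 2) 1100001110001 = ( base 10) 6257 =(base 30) 6SH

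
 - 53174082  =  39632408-92806490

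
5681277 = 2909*1953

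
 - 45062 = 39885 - 84947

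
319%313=6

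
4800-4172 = 628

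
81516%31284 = 18948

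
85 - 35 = 50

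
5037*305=1536285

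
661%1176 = 661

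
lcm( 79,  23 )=1817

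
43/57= 43/57 = 0.75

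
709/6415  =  709/6415   =  0.11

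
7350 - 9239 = - 1889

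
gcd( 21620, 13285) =5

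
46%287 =46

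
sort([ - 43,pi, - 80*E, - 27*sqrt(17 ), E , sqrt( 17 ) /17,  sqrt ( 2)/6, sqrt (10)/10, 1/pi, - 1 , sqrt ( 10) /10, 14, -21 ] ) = [ - 80*E,  -  27*sqrt(17), - 43, - 21, - 1,sqrt( 2 ) /6,  sqrt ( 17 ) /17,  sqrt ( 10 )/10,sqrt( 10)/10,1/pi, E,  pi, 14] 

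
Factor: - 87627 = -3^1 *29209^1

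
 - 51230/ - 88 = 25615/44 = 582.16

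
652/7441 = 652/7441 =0.09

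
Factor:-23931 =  -3^2* 2659^1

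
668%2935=668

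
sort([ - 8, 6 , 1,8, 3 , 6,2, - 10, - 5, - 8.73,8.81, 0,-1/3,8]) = [ - 10  , - 8.73, - 8,  -  5,  -  1/3,0,1,2, 3, 6, 6 , 8,  8, 8.81 ] 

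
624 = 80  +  544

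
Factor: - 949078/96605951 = -73006/7431227  =  - 2^1*17^( - 1)*31^( - 1 )*59^ ( - 1)*173^1*211^1*239^( - 1)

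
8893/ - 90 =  - 99 + 17/90=- 98.81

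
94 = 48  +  46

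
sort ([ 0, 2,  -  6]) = [-6,  0, 2 ] 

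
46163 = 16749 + 29414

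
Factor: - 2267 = - 2267^1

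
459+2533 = 2992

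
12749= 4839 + 7910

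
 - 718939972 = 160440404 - 879380376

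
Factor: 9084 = 2^2*3^1 * 757^1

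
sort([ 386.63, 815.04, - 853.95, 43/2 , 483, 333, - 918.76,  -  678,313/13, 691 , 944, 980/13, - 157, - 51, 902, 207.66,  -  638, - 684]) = [ - 918.76, - 853.95, - 684, - 678, - 638, - 157, - 51, 43/2, 313/13,980/13,207.66, 333, 386.63, 483, 691, 815.04, 902,944] 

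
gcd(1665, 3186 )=9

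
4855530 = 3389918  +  1465612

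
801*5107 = 4090707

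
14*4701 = 65814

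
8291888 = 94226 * 88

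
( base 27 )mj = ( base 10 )613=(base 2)1001100101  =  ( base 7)1534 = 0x265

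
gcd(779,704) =1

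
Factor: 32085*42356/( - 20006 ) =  - 2^1 * 3^2*5^1*7^( - 1)*23^1*31^1*1429^( - 1)*10589^1 = - 679496130/10003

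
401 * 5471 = 2193871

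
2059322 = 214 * 9623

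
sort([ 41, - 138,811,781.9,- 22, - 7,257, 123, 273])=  [ - 138, - 22, - 7, 41, 123,257,  273,781.9, 811]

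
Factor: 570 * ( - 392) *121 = -27036240 = -2^4*3^1 * 5^1 * 7^2*11^2*19^1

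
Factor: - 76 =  - 2^2*19^1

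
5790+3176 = 8966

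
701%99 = 8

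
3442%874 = 820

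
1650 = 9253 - 7603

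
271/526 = 271/526 = 0.52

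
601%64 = 25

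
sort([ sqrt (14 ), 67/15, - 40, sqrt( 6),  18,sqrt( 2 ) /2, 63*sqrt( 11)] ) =[ - 40, sqrt( 2)/2,sqrt( 6 ),sqrt (14),67/15,18,63 * sqrt(11 )] 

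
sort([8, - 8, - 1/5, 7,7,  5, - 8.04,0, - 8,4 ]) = [ - 8.04, - 8, - 8, - 1/5,0, 4, 5, 7,7,8] 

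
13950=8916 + 5034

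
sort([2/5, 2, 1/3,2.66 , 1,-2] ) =[-2,1/3, 2/5,  1,2, 2.66 ]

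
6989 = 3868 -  - 3121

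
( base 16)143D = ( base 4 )1100331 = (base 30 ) 5ml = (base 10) 5181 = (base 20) cj1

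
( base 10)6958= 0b1101100101110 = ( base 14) 2770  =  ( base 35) 5NS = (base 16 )1B2E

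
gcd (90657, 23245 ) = 1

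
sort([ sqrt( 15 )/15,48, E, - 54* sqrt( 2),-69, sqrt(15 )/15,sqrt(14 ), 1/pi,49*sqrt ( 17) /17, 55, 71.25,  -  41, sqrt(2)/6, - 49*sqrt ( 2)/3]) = [-54*sqrt(2), - 69, - 41, - 49*sqrt (2)/3,sqrt( 2) /6,sqrt ( 15 )/15,sqrt( 15 )/15, 1/pi,E,sqrt( 14 ),49*sqrt(17 )/17  ,  48,55, 71.25]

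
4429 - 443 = 3986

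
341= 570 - 229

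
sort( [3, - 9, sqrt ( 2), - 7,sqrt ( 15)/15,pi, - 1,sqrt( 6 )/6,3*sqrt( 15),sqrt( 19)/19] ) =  [  -  9, - 7, - 1,sqrt(19)/19,sqrt( 15 )/15, sqrt( 6)/6,sqrt( 2 ),3 , pi,  3*sqrt( 15 )]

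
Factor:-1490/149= - 10=-2^1*5^1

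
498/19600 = 249/9800  =  0.03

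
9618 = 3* 3206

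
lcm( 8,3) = 24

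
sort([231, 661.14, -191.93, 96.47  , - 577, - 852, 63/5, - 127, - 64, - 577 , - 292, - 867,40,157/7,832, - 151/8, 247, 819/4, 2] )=[-867, - 852, - 577, - 577,  -  292,  -  191.93, - 127 , - 64,  -  151/8,2,63/5, 157/7, 40, 96.47,819/4,231, 247 , 661.14, 832]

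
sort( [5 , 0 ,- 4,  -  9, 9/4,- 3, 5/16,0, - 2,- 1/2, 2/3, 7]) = [ - 9,- 4  , - 3, - 2, - 1/2,0,0, 5/16,2/3,  9/4, 5, 7 ]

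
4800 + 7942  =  12742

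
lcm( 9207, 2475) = 230175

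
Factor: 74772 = 2^2*3^2*31^1*67^1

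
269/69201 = 269/69201 = 0.00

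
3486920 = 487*7160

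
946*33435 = 31629510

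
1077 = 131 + 946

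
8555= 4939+3616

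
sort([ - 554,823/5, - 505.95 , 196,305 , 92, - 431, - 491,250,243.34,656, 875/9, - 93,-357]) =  [ - 554, - 505.95,  -  491,-431, - 357,-93, 92, 875/9,823/5,196,  243.34,250,305 , 656 ]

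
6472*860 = 5565920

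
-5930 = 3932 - 9862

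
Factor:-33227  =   - 149^1 * 223^1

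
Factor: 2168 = 2^3 * 271^1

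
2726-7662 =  - 4936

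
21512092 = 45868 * 469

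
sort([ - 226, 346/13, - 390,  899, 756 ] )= [ - 390,-226, 346/13,756,  899]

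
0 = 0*1878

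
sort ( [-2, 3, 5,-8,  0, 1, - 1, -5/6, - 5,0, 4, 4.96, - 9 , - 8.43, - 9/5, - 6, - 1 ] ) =[ - 9, - 8.43  ,  -  8 , - 6, - 5 , - 2, - 9/5, - 1, - 1, - 5/6,0,  0,1,  3,  4 , 4.96, 5]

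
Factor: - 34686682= - 2^1*89^1 * 194869^1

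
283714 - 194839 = 88875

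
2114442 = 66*32037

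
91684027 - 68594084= 23089943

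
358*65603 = 23485874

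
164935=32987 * 5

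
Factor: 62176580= 2^2 * 5^1*29^1*107201^1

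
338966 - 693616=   -  354650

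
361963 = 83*4361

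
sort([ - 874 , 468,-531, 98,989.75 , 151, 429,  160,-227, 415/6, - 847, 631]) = [ - 874,-847 , - 531, - 227  ,  415/6, 98 , 151, 160,429, 468, 631, 989.75]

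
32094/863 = 37+163/863 =37.19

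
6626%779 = 394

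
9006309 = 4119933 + 4886376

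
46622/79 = 590 + 12/79= 590.15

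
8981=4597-  -  4384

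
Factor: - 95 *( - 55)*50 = 261250= 2^1*5^4*11^1*19^1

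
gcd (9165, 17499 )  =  3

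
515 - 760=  - 245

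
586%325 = 261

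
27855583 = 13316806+14538777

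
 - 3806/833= -3806/833 = - 4.57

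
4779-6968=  - 2189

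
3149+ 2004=5153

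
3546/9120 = 591/1520 = 0.39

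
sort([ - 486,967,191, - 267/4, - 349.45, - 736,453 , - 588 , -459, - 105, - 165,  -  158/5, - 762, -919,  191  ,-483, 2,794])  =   [-919,-762, - 736, - 588, - 486, - 483, - 459, - 349.45, - 165, - 105,-267/4, - 158/5,2,  191,191,453, 794  ,  967 ] 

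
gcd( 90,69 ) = 3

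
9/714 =3/238  =  0.01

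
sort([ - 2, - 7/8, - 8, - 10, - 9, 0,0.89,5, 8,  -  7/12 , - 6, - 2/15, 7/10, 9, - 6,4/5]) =[ - 10, - 9, - 8, - 6, - 6, - 2 , - 7/8, - 7/12,-2/15,0,7/10,4/5, 0.89, 5,8,  9 ]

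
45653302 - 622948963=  - 577295661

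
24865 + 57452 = 82317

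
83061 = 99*839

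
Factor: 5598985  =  5^1  *  7^2  *22853^1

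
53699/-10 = -5370 + 1/10 = -5369.90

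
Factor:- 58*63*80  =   - 292320 = -2^5*3^2*5^1*7^1* 29^1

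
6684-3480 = 3204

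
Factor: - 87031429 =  - 87031429^1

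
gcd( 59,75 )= 1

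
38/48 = 19/24 = 0.79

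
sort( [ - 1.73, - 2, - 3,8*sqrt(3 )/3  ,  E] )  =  [ - 3 ,  -  2, - 1.73, E, 8*sqrt( 3 ) /3 ] 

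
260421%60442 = 18653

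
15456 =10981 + 4475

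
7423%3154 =1115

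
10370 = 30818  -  20448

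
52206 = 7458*7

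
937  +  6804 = 7741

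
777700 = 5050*154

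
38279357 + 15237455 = 53516812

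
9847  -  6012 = 3835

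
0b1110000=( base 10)112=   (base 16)70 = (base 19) 5H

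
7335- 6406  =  929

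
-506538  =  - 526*963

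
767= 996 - 229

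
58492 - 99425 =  - 40933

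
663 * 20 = 13260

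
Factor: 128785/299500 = 43/100 = 2^ ( - 2)*5^( - 2 )*43^1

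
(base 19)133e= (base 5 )224023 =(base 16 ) 1f4d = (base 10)8013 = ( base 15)2593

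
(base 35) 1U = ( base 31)23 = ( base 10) 65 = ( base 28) 29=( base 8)101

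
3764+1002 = 4766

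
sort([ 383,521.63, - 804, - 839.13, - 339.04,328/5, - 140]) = [ - 839.13, - 804,- 339.04, - 140,328/5, 383, 521.63 ]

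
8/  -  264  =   - 1 + 32/33 = -0.03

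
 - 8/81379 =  - 8/81379 =-  0.00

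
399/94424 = 399/94424=0.00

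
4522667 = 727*6221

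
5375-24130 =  - 18755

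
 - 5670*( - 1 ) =5670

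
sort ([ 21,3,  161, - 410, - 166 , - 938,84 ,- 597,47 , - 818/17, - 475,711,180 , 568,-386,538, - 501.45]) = [ - 938, - 597, - 501.45, - 475,-410, -386, - 166 , - 818/17, 3 , 21, 47,84, 161,180,  538,568,711]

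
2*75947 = 151894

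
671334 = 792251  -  120917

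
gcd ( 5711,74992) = 1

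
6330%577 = 560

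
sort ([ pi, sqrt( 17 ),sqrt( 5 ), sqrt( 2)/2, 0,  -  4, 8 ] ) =[-4, 0, sqrt (2)/2, sqrt( 5 ),pi, sqrt( 17),8 ] 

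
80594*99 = 7978806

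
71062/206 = 35531/103 = 344.96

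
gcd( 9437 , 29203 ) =1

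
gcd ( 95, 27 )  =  1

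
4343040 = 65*66816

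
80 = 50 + 30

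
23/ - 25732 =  - 1+ 25709/25732=- 0.00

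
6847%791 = 519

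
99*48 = 4752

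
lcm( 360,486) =9720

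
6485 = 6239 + 246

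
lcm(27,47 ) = 1269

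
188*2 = 376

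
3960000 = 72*55000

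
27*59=1593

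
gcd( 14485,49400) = 5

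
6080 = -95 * (-64 ) 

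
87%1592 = 87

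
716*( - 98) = - 70168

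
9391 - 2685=6706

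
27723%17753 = 9970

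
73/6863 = 73/6863 = 0.01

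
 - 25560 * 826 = -21112560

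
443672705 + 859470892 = 1303143597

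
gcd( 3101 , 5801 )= 1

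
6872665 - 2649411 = 4223254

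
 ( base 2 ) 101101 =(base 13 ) 36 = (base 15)30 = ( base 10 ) 45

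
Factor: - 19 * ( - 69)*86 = 112746 = 2^1 * 3^1 * 19^1*23^1*43^1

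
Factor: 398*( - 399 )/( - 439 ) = 158802/439 = 2^1*3^1*7^1 * 19^1 * 199^1 * 439^(-1 ) 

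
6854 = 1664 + 5190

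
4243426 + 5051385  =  9294811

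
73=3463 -3390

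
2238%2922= 2238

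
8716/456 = 2179/114 = 19.11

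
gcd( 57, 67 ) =1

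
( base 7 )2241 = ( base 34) nv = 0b1100101101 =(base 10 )813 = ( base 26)157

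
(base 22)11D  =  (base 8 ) 1007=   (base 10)519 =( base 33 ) fo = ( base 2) 1000000111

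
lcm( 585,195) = 585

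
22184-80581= -58397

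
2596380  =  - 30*( - 86546 ) 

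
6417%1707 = 1296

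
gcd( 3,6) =3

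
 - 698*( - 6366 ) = 4443468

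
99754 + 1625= 101379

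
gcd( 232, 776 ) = 8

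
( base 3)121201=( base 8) 703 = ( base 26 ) H9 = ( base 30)F1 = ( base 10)451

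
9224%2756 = 956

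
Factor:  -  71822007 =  - 3^2* 491^1*16253^1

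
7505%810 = 215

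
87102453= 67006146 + 20096307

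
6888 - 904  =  5984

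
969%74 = 7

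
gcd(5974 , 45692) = 2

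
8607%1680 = 207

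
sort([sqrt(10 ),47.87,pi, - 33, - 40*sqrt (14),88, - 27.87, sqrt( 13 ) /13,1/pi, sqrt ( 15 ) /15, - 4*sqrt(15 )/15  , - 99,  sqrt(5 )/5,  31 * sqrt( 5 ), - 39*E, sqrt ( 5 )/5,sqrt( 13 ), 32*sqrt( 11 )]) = [ - 40*sqrt(14 ), - 39*E,-99, - 33,-27.87,-4 * sqrt( 15)/15, sqrt( 15)/15,  sqrt( 13 ) /13, 1/pi,sqrt( 5 )/5, sqrt( 5) /5, pi,sqrt ( 10),sqrt( 13 ), 47.87  ,  31*sqrt ( 5 ),88,32  *sqrt ( 11 )]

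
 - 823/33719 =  - 823/33719 = - 0.02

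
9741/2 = 4870+1/2 = 4870.50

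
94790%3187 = 2367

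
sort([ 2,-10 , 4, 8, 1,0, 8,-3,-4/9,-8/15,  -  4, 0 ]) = [ - 10, - 4,-3 ,-8/15,- 4/9,0,0,1, 2, 4, 8 , 8 ] 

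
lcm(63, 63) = 63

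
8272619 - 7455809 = 816810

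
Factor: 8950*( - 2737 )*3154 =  - 2^2  *  5^2*7^1*17^1*19^1*23^1*83^1*179^1 =- 77260857100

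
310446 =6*51741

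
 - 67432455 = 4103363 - 71535818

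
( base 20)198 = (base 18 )1ec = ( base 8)1114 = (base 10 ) 588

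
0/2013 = 0 = 0.00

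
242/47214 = 121/23607 = 0.01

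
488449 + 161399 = 649848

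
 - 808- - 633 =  - 175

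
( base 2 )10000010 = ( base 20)6A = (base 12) AA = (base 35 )3P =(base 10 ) 130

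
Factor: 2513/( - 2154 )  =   - 2^( - 1)*3^( - 1)*7^1 = - 7/6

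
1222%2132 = 1222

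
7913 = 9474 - 1561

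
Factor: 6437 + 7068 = 5^1*37^1*73^1 = 13505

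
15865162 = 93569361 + -77704199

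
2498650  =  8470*295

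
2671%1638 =1033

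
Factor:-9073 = -43^1*211^1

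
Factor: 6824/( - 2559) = - 8/3=- 2^3*3^( - 1)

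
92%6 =2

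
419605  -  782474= - 362869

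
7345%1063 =967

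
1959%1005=954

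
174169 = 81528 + 92641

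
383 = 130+253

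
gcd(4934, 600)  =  2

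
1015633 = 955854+59779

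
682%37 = 16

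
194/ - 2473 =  - 194/2473 = - 0.08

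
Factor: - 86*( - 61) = 5246= 2^1 *43^1 * 61^1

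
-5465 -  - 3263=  - 2202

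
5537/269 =20 +157/269 = 20.58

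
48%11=4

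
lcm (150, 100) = 300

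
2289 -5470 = - 3181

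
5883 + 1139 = 7022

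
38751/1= 38751=38751.00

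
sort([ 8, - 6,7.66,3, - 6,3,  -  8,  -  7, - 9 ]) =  [ - 9,- 8, - 7,- 6,- 6,3,  3,7.66 , 8]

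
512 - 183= 329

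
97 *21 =2037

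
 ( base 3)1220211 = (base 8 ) 2567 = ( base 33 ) 19D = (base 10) 1399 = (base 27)1om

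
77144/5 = 77144/5 = 15428.80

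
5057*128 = 647296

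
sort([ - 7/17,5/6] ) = [ - 7/17, 5/6]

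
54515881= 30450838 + 24065043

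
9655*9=86895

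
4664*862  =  4020368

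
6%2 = 0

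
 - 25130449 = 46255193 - 71385642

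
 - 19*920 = -17480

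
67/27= 2+ 13/27 = 2.48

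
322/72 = 161/36  =  4.47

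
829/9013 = 829/9013 =0.09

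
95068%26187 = 16507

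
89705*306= 27449730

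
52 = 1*52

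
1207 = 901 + 306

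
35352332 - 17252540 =18099792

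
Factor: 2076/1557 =4/3 = 2^2*3^( - 1)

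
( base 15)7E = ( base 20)5J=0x77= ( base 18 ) 6B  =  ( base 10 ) 119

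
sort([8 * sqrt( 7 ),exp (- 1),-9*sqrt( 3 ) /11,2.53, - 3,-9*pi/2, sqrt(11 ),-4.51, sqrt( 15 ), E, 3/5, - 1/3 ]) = [  -  9*pi/2, - 4.51,-3,-9*sqrt( 3 )/11, - 1/3,  exp( - 1 ), 3/5,2.53,E,sqrt (11 ),sqrt(15 ),8*sqrt( 7 ) ]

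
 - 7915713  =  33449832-41365545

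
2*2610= 5220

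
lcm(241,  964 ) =964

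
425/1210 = 85/242 = 0.35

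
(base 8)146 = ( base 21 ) 4I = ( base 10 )102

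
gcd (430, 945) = 5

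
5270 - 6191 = - 921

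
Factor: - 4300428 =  - 2^2*3^1 *11^1*32579^1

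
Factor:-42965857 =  - 11^1*3905987^1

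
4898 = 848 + 4050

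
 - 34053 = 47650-81703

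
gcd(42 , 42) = 42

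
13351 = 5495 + 7856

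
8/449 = 8/449 = 0.02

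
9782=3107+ 6675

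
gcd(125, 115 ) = 5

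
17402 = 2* 8701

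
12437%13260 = 12437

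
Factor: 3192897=3^1*103^1*10333^1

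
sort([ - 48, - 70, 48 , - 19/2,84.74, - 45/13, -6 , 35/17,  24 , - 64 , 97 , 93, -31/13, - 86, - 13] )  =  [ - 86, - 70 , - 64, - 48, - 13, - 19/2,  -  6, - 45/13 ,  -  31/13,  35/17,  24, 48, 84.74, 93,97]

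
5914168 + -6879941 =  - 965773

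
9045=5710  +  3335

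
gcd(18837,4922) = 23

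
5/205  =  1/41 = 0.02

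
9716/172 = 56+21/43  =  56.49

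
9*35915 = 323235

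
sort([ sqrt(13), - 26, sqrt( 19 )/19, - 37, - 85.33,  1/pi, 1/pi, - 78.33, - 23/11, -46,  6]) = [ - 85.33,-78.33, - 46,  -  37, - 26, - 23/11, sqrt( 19)/19, 1/pi,1/pi, sqrt(13), 6]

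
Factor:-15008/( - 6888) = 2^2*3^( - 1)*41^( - 1 )*67^1 = 268/123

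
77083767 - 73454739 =3629028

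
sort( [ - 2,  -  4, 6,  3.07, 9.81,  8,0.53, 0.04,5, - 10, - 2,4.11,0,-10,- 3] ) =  [-10, - 10, - 4, - 3,-2, - 2,0 , 0.04,  0.53, 3.07, 4.11,5,6,8,9.81] 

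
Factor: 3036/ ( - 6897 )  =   - 2^2*11^( -1)*19^( -1)*23^1=- 92/209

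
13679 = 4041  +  9638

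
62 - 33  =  29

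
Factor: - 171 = - 3^2*19^1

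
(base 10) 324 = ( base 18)100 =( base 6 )1300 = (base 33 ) 9r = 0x144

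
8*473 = 3784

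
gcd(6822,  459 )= 9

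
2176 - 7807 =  - 5631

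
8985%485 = 255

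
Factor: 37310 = 2^1 * 5^1*7^1*13^1*41^1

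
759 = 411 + 348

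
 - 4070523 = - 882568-3187955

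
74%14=4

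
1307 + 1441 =2748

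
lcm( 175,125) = 875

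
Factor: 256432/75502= 2^3*7^( - 1)*11^1*31^1*47^1*5393^ ( - 1) = 128216/37751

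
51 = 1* 51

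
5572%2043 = 1486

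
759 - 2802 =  - 2043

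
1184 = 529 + 655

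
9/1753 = 9/1753 = 0.01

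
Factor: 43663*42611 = 47^1*929^1*42611^1= 1860524093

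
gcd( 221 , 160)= 1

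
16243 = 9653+6590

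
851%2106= 851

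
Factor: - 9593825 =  - 5^2*383753^1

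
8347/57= 146 + 25/57   =  146.44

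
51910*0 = 0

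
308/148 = 77/37 = 2.08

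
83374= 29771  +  53603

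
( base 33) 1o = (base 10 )57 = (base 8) 71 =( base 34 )1N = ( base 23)2b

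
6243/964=6243/964 = 6.48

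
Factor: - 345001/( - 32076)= 2^(-2 )*3^(  -  6)*11^( - 1)*345001^1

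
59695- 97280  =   - 37585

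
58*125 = 7250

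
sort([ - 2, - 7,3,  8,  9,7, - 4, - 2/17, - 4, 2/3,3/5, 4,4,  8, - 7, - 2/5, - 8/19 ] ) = [ - 7, - 7 , - 4, - 4, - 2 , - 8/19, - 2/5, - 2/17,3/5,2/3,3, 4, 4,7,8,8,  9 ] 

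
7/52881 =7/52881  =  0.00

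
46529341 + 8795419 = 55324760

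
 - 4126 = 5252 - 9378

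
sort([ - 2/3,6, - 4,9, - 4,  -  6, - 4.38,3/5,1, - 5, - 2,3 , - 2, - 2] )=[-6, - 5, - 4.38, - 4, - 4 ,-2,-2, - 2, - 2/3,  3/5,1,3, 6,9] 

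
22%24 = 22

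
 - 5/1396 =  - 5/1396 = - 0.00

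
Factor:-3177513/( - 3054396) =2^(-2)*3^1*29^(-1)*67^(  -  1 )*131^( - 1 )  *353057^1 = 1059171/1018132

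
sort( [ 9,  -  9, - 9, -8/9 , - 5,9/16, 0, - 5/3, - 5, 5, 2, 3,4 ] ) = [ - 9, - 9, - 5 , - 5, - 5/3 ,- 8/9, 0 , 9/16,  2 , 3,4 , 5, 9 ]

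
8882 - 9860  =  - 978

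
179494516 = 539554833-360060317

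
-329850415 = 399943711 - 729794126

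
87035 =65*1339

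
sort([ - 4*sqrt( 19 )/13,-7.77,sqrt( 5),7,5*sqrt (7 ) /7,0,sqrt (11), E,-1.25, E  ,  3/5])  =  [ - 7.77,-4*sqrt( 19 )/13, - 1.25, 0, 3/5, 5*sqrt( 7)/7,sqrt( 5), E, E,sqrt( 11), 7]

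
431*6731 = 2901061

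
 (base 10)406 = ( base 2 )110010110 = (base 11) 33a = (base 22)ia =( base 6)1514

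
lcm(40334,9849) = 847014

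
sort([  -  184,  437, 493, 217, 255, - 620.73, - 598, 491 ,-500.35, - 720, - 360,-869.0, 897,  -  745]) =[ - 869.0, - 745,- 720, - 620.73, - 598, - 500.35,-360, - 184, 217,  255, 437,491, 493 , 897] 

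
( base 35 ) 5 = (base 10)5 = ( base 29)5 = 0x5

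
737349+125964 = 863313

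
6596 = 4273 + 2323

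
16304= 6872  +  9432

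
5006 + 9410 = 14416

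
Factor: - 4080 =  - 2^4*3^1*5^1*17^1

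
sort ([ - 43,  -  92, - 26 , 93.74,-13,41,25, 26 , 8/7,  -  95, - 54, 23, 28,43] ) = [ - 95  , - 92,- 54, - 43, - 26,  -  13,8/7, 23,25,26, 28, 41 , 43,93.74] 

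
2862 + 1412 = 4274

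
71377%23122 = 2011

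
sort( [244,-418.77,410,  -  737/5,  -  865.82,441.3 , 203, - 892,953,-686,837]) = [-892 , - 865.82, - 686, - 418.77,  -  737/5, 203,244, 410 , 441.3, 837,953 ] 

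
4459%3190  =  1269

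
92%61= 31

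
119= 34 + 85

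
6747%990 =807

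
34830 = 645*54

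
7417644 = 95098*78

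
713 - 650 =63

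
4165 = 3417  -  -748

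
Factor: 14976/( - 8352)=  - 52/29=- 2^2*13^1*29^( - 1) 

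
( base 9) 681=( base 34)gf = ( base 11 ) 469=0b1000101111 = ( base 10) 559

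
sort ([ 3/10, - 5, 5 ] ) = [-5, 3/10,5]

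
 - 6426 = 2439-8865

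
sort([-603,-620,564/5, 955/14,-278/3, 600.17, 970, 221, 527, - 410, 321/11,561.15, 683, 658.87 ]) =[-620, - 603, - 410, - 278/3,321/11, 955/14,564/5, 221, 527, 561.15,600.17,658.87,  683, 970] 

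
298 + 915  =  1213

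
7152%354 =72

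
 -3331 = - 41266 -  - 37935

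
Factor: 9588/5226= 2^1*13^( - 1 )*17^1*47^1 *67^( - 1 ) =1598/871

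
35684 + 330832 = 366516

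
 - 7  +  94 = 87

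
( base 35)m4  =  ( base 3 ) 1001200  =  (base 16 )306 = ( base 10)774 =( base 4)30012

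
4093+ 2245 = 6338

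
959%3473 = 959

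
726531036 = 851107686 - 124576650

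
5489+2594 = 8083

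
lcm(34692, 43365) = 173460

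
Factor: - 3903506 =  - 2^1 * 17^1*114809^1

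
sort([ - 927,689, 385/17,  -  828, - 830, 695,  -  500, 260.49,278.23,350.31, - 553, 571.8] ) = [  -  927, - 830,-828,  -  553,  -  500, 385/17, 260.49, 278.23, 350.31, 571.8,689,695]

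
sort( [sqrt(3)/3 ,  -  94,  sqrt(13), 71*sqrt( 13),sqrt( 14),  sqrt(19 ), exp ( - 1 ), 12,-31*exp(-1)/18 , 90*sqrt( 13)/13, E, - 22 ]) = [ - 94, - 22, - 31*exp ( - 1 )/18, exp( - 1 ),  sqrt( 3 ) /3,E, sqrt(13), sqrt (14), sqrt ( 19), 12, 90*sqrt ( 13) /13, 71*sqrt (13 )]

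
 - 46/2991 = -46/2991= - 0.02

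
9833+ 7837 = 17670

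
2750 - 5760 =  - 3010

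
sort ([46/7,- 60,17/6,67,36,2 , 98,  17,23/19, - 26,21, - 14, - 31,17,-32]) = [ - 60 , - 32, - 31,-26,-14,23/19,2,17/6,46/7,17, 17,21,36,67,98] 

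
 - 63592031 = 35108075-98700106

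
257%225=32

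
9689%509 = 18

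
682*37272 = 25419504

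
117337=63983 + 53354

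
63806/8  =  7975  +  3/4 = 7975.75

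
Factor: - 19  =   - 19^1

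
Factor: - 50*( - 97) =2^1*5^2*97^1= 4850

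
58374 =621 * 94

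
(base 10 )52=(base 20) 2C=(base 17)31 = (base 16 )34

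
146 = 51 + 95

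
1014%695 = 319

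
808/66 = 12 + 8/33 = 12.24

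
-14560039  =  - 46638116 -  - 32078077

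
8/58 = 4/29 = 0.14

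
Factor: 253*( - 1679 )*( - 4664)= 1981206568=2^3*11^2 * 23^2 *53^1*73^1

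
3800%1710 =380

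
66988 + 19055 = 86043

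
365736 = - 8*( - 45717) 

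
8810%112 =74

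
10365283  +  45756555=56121838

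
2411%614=569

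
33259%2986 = 413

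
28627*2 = 57254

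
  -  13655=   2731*( - 5 )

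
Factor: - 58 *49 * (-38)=2^2 * 7^2 * 19^1*29^1 = 107996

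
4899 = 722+4177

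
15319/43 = 15319/43= 356.26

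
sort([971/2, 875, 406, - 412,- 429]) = [-429,- 412, 406,  971/2,875]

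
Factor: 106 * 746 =79076 = 2^2*53^1 * 373^1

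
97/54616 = 97/54616 = 0.00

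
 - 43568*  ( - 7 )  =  304976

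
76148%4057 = 3122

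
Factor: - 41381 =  - 41381^1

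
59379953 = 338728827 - 279348874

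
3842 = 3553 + 289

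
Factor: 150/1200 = 1/8 = 2^( - 3)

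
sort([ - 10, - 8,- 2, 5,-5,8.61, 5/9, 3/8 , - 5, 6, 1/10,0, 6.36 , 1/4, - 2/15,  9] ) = [-10, - 8,  -  5,  -  5, - 2, - 2/15,  0,  1/10 , 1/4,3/8, 5/9,5,6, 6.36, 8.61,9 ]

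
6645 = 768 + 5877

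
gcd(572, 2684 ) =44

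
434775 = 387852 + 46923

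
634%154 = 18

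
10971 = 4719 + 6252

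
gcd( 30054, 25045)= 5009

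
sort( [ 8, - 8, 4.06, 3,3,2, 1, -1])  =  [  -  8,- 1 , 1, 2 , 3, 3, 4.06, 8 ] 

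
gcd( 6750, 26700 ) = 150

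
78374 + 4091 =82465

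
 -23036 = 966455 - 989491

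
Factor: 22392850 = 2^1*5^2*31^1*14447^1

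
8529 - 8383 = 146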